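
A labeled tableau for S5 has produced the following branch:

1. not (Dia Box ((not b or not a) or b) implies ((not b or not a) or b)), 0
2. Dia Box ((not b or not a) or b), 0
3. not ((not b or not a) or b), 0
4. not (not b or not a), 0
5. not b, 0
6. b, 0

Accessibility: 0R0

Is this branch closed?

Both b and not b appear at 0.

Yes, closed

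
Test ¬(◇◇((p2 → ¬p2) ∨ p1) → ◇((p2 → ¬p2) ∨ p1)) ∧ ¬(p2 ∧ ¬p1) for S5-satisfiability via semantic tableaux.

No, unsatisfiable

1. ¬(◇◇((p2 → ¬p2) ∨ p1) → ◇((p2 → ¬p2) ∨ p1)) ∧ ¬(p2 ∧ ¬p1), w0
2. ¬(◇◇((p2 → ¬p2) ∨ p1) → ◇((p2 → ¬p2) ∨ p1)), w0
3. ¬(p2 ∧ ¬p1), w0
4. ◇◇((p2 → ¬p2) ∨ p1), w0
5. ¬◇((p2 → ¬p2) ∨ p1), w0
6. ¬((p2 → ¬p2) ∨ p1), w0
7. ¬(p2 → ¬p2), w0
8. ¬p1, w0
9. p2, w0
10. p1, w0
Accessibility: w0Rw0
Branch closes: p1 and ¬p1 both at w0.
All branches of the tableau close; one closing branch shown above.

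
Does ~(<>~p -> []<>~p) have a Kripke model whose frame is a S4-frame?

1. ~(<>~p -> []<>~p), u
2. <>~p, u
3. ~[]<>~p, u
4. ~p, v
5. ~<>~p, w
6. p, w
Accessibility: uRu, uRv, uRw, vRv, wRw

Satisfiable (open branch found)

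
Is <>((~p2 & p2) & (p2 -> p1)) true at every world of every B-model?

Tableau for the negation ~<>((~p2 & p2) & (p2 -> p1)):
1. ~<>((~p2 & p2) & (p2 -> p1)), 0
2. ~((~p2 & p2) & (p2 -> p1)), 0
3. ~(p2 -> p1), 0
4. p2, 0
5. ~p1, 0
Accessibility: 0R0
The negation has an open branch (countermodel exists).

No, not valid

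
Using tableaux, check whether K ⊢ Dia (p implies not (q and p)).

Tableau for the negation not Dia (p implies not (q and p)):
1. not Dia (p implies not (q and p)), u
The negation has an open branch (countermodel exists).

Invalid (countermodel exists)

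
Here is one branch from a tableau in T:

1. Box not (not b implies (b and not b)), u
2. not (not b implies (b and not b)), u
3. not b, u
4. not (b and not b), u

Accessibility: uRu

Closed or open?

Not closed

No world carries both an atom and its negation.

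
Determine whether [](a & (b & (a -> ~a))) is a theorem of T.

No, not valid

Tableau for the negation ~[](a & (b & (a -> ~a))):
1. ~[](a & (b & (a -> ~a))), u
2. ~(a & (b & (a -> ~a))), v
3. ~(b & (a -> ~a)), v
4. ~(a -> ~a), v
5. a, v
Accessibility: uRu, uRv, vRv
The negation has an open branch (countermodel exists).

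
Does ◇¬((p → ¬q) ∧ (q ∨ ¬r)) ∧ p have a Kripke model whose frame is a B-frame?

1. ◇¬((p → ¬q) ∧ (q ∨ ¬r)) ∧ p, w0
2. ◇¬((p → ¬q) ∧ (q ∨ ¬r)), w0
3. p, w0
4. ¬((p → ¬q) ∧ (q ∨ ¬r)), w1
5. ¬(q ∨ ¬r), w1
6. ¬q, w1
7. r, w1
Accessibility: w0Rw0, w0Rw1, w1Rw0, w1Rw1

Satisfiable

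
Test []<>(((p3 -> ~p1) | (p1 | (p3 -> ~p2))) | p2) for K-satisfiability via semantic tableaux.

1. []<>(((p3 -> ~p1) | (p1 | (p3 -> ~p2))) | p2), u

Satisfiable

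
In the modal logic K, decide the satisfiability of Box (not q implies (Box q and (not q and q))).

1. Box (not q implies (Box q and (not q and q))), u

Yes, satisfiable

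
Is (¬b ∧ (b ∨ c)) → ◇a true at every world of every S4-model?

Tableau for the negation ¬((¬b ∧ (b ∨ c)) → ◇a):
1. ¬((¬b ∧ (b ∨ c)) → ◇a), 0
2. ¬b ∧ (b ∨ c), 0
3. ¬◇a, 0
4. ¬b, 0
5. b ∨ c, 0
6. ¬a, 0
7. c, 0
Accessibility: 0R0
The negation has an open branch (countermodel exists).

Not valid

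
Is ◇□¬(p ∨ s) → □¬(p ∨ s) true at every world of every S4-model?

No, not valid

Tableau for the negation ¬(◇□¬(p ∨ s) → □¬(p ∨ s)):
1. ¬(◇□¬(p ∨ s) → □¬(p ∨ s)), 0
2. ◇□¬(p ∨ s), 0
3. ¬□¬(p ∨ s), 0
4. □¬(p ∨ s), 1
5. ¬(p ∨ s), 1
6. ¬p, 1
7. ¬s, 1
8. p ∨ s, 2
9. s, 2
Accessibility: 0R0, 0R1, 0R2, 1R1, 2R2
The negation has an open branch (countermodel exists).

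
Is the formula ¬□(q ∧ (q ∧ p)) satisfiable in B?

Satisfiable

1. ¬□(q ∧ (q ∧ p)), u
2. ¬(q ∧ (q ∧ p)), v
3. ¬(q ∧ p), v
4. ¬p, v
Accessibility: uRu, uRv, vRu, vRv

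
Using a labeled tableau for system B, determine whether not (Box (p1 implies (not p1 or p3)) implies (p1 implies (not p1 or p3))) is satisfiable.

1. not (Box (p1 implies (not p1 or p3)) implies (p1 implies (not p1 or p3))), u
2. Box (p1 implies (not p1 or p3)), u   [neg-implies-rule on 1]
3. not (p1 implies (not p1 or p3)), u   [neg-implies-rule on 1]
4. p1, u   [neg-implies-rule on 3]
5. not (not p1 or p3), u   [neg-implies-rule on 3]
6. not p3, u   [neg-or-rule on 5]
7. p1 implies (not p1 or p3), u   [Box-rule on 2 via uRu]
8. not p1 or p3, u   [implies-rule on 7 (branches; this branch)]
9. p3, u   [or-rule on 8 (branches; this branch)]
Accessibility: uRu
Branch closes: p3 and not p3 both at u.
(One branch shown.) All branches close.

Unsatisfiable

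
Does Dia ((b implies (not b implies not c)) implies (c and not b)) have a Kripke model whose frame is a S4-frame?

Satisfiable

1. Dia ((b implies (not b implies not c)) implies (c and not b)), 0
2. (b implies (not b implies not c)) implies (c and not b), 1
3. c and not b, 1
4. c, 1
5. not b, 1
Accessibility: 0R0, 0R1, 1R1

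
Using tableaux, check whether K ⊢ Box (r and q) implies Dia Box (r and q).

Not valid

Tableau for the negation not (Box (r and q) implies Dia Box (r and q)):
1. not (Box (r and q) implies Dia Box (r and q)), 0
2. Box (r and q), 0
3. not Dia Box (r and q), 0
The negation has an open branch (countermodel exists).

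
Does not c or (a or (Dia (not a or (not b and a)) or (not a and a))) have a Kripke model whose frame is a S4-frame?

1. not c or (a or (Dia (not a or (not b and a)) or (not a and a))), u
2. a or (Dia (not a or (not b and a)) or (not a and a)), u   [or-rule on 1 (branches; this branch)]
3. Dia (not a or (not b and a)) or (not a and a), u   [or-rule on 2 (branches; this branch)]
4. Dia (not a or (not b and a)), u   [or-rule on 3 (branches; this branch)]
5. not a or (not b and a), v   [Dia-rule on 4: fresh world v, uRv]
6. not b and a, v   [or-rule on 5 (branches; this branch)]
7. not b, v   [and-rule on 6]
8. a, v   [and-rule on 6]
Accessibility: uRu, uRv, vRv

Yes, satisfiable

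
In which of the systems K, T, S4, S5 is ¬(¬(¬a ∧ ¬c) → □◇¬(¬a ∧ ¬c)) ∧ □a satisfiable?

T-tableau for the formula:
1. ¬(¬(¬a ∧ ¬c) → □◇¬(¬a ∧ ¬c)) ∧ □a, 0
2. ¬(¬(¬a ∧ ¬c) → □◇¬(¬a ∧ ¬c)), 0
3. □a, 0
4. ¬(¬a ∧ ¬c), 0
5. ¬□◇¬(¬a ∧ ¬c), 0
6. a, 0
7. c, 0
8. ¬◇¬(¬a ∧ ¬c), 1
9. a, 1
10. ¬a ∧ ¬c, 1
11. ¬a, 1
12. ¬c, 1
Accessibility: 0R0, 0R1, 1R1
Branch closes: a and ¬a both at 1.
Every branch closes (one shown): unsatisfiable in T, hence also in S4, S5 (every S4/S5-frame is a T-frame).
K-tableau for the formula:
1. ¬(¬(¬a ∧ ¬c) → □◇¬(¬a ∧ ¬c)) ∧ □a, 0
2. ¬(¬(¬a ∧ ¬c) → □◇¬(¬a ∧ ¬c)), 0
3. □a, 0
4. ¬(¬a ∧ ¬c), 0
5. ¬□◇¬(¬a ∧ ¬c), 0
6. c, 0
7. ¬◇¬(¬a ∧ ¬c), 1
8. a, 1
Accessibility: 0R1
Complete open branch: satisfiable in K.

K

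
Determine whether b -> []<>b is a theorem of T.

Invalid (countermodel exists)

Tableau for the negation ~(b -> []<>b):
1. ~(b -> []<>b), u
2. b, u
3. ~[]<>b, u
4. ~<>b, v
5. ~b, v
Accessibility: uRu, uRv, vRv
The negation has an open branch (countermodel exists).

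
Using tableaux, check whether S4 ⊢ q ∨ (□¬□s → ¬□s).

Tableau for the negation ¬(q ∨ (□¬□s → ¬□s)):
1. ¬(q ∨ (□¬□s → ¬□s)), u
2. ¬q, u
3. ¬(□¬□s → ¬□s), u
4. □¬□s, u
5. □s, u
6. ¬□s, u
7. s, u
8. ¬s, v
9. ¬□s, v
10. s, v
Accessibility: uRu, uRv, vRv
Branch closes: s and ¬s both at v.
Every branch of the negation's tableau closes; the branch above is one of them.

Yes, valid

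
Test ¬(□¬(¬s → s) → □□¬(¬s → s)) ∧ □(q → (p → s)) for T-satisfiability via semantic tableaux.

Satisfiable (open branch found)

1. ¬(□¬(¬s → s) → □□¬(¬s → s)) ∧ □(q → (p → s)), u
2. ¬(□¬(¬s → s) → □□¬(¬s → s)), u
3. □(q → (p → s)), u
4. □¬(¬s → s), u
5. ¬□□¬(¬s → s), u
6. q → (p → s), u
7. ¬(¬s → s), u
8. ¬s, u
9. p → s, u
10. ¬p, u
11. ¬□¬(¬s → s), v
12. q → (p → s), v
13. ¬(¬s → s), v
14. ¬s, v
15. p → s, v
16. ¬p, v
17. ¬s → s, w
18. s, w
Accessibility: uRu, uRv, vRv, vRw, wRw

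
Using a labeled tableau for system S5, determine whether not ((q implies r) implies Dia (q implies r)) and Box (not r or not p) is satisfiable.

1. not ((q implies r) implies Dia (q implies r)) and Box (not r or not p), u
2. not ((q implies r) implies Dia (q implies r)), u
3. Box (not r or not p), u
4. q implies r, u
5. not Dia (q implies r), u
6. not r or not p, u
7. not (q implies r), u
8. q, u
9. not r, u
10. r, u
Accessibility: uRu
Branch closes: r and not r both at u.
Every branch closes; the branch above is one of them.

Unsatisfiable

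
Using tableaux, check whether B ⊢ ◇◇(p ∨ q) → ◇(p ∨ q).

Invalid (countermodel exists)

Tableau for the negation ¬(◇◇(p ∨ q) → ◇(p ∨ q)):
1. ¬(◇◇(p ∨ q) → ◇(p ∨ q)), u
2. ◇◇(p ∨ q), u
3. ¬◇(p ∨ q), u
4. ¬(p ∨ q), u
5. ¬p, u
6. ¬q, u
7. ◇(p ∨ q), v
8. ¬(p ∨ q), v
9. ¬p, v
10. ¬q, v
11. p ∨ q, w
12. q, w
Accessibility: uRu, uRv, vRu, vRv, vRw, wRv, wRw
The negation has an open branch (countermodel exists).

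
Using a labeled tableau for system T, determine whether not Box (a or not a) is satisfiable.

1. not Box (a or not a), u
2. not (a or not a), v
3. not a, v
4. a, v
Accessibility: uRu, uRv, vRv
Branch closes: a and not a both at v.
Every branch closes; the branch above is one of them.

Unsatisfiable (every branch closes)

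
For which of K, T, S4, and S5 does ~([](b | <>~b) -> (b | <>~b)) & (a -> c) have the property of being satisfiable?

T-tableau for the formula:
1. ~([](b | <>~b) -> (b | <>~b)) & (a -> c), u
2. ~([](b | <>~b) -> (b | <>~b)), u
3. a -> c, u
4. [](b | <>~b), u
5. ~(b | <>~b), u
6. ~b, u
7. ~<>~b, u
8. b | <>~b, u
9. b, u
Accessibility: uRu
Branch closes: b and ~b both at u.
Every branch closes (one shown): unsatisfiable in T, hence also in S4, S5 (every S4/S5-frame is a T-frame).
K-tableau for the formula:
1. ~([](b | <>~b) -> (b | <>~b)) & (a -> c), u
2. ~([](b | <>~b) -> (b | <>~b)), u
3. a -> c, u
4. [](b | <>~b), u
5. ~(b | <>~b), u
6. ~b, u
7. ~<>~b, u
8. c, u
Complete open branch: satisfiable in K.

K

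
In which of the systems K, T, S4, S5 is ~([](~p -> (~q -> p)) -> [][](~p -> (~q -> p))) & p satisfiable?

S4-tableau for the formula:
1. ~([](~p -> (~q -> p)) -> [][](~p -> (~q -> p))) & p, u
2. ~([](~p -> (~q -> p)) -> [][](~p -> (~q -> p))), u   [&-rule on 1]
3. p, u   [&-rule on 1]
4. [](~p -> (~q -> p)), u   [~->-rule on 2]
5. ~[][](~p -> (~q -> p)), u   [~->-rule on 2]
6. ~p -> (~q -> p), u   [[]-rule on 4 via uRu]
7. ~q -> p, u   [->-rule on 6 (branches; this branch)]
8. ~[](~p -> (~q -> p)), v   [~[]-rule on 5: fresh world v, uRv]
9. ~p -> (~q -> p), v   [[]-rule on 4 via uRv]
10. ~q -> p, v   [->-rule on 9 (branches; this branch)]
11. p, v   [->-rule on 10 (branches; this branch)]
12. ~(~p -> (~q -> p)), w   [~[]-rule on 8: fresh world w, vRw]
13. ~p, w   [~->-rule on 12]
14. ~(~q -> p), w   [~->-rule on 12]
15. ~q, w   [~->-rule on 14]
16. ~p -> (~q -> p), w   [[]-rule on 4 via uRw]
17. ~q -> p, w   [->-rule on 16 (branches; this branch)]
18. p, w   [->-rule on 17 (branches; this branch)]
Accessibility: uRu, uRv, uRw, vRv, vRw, wRw
Branch closes: p and ~p both at w.
Every branch closes (one shown): unsatisfiable in S4, hence also in S5 (every S5-frame is an S4-frame).
T-tableau for the formula:
1. ~([](~p -> (~q -> p)) -> [][](~p -> (~q -> p))) & p, u
2. ~([](~p -> (~q -> p)) -> [][](~p -> (~q -> p))), u   [&-rule on 1]
3. p, u   [&-rule on 1]
4. [](~p -> (~q -> p)), u   [~->-rule on 2]
5. ~[][](~p -> (~q -> p)), u   [~->-rule on 2]
6. ~p -> (~q -> p), u   [[]-rule on 4 via uRu]
7. ~q -> p, u   [->-rule on 6 (branches; this branch)]
8. ~[](~p -> (~q -> p)), v   [~[]-rule on 5: fresh world v, uRv]
9. ~p -> (~q -> p), v   [[]-rule on 4 via uRv]
10. ~q -> p, v   [->-rule on 9 (branches; this branch)]
11. p, v   [->-rule on 10 (branches; this branch)]
12. ~(~p -> (~q -> p)), w   [~[]-rule on 8: fresh world w, vRw]
13. ~p, w   [~->-rule on 12]
14. ~(~q -> p), w   [~->-rule on 12]
15. ~q, w   [~->-rule on 14]
Accessibility: uRu, uRv, vRv, vRw, wRw
Complete open branch: satisfiable in T, hence also in K (this T-model is also a K-model).

K, T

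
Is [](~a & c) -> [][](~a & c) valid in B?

No, not valid

Tableau for the negation ~([](~a & c) -> [][](~a & c)):
1. ~([](~a & c) -> [][](~a & c)), w0
2. [](~a & c), w0
3. ~[][](~a & c), w0
4. ~a & c, w0
5. ~a, w0
6. c, w0
7. ~[](~a & c), w1
8. ~a & c, w1
9. ~a, w1
10. c, w1
11. ~(~a & c), w2
12. ~c, w2
Accessibility: w0Rw0, w0Rw1, w1Rw0, w1Rw1, w1Rw2, w2Rw1, w2Rw2
The negation has an open branch (countermodel exists).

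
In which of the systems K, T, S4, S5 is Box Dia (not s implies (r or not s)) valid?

T-tableau for the negation not Box Dia (not s implies (r or not s)):
1. not Box Dia (not s implies (r or not s)), 0
2. not Dia (not s implies (r or not s)), 1
3. not (not s implies (r or not s)), 1
4. not s, 1
5. not (r or not s), 1
6. not r, 1
7. s, 1
Accessibility: 0R0, 0R1, 1R1
Branch closes: s and not s both at 1.
Every branch closes (one shown): valid in T, hence also in S4, S5 (every theorem of T is a theorem of S4 and S5).
K-tableau for the negation not Box Dia (not s implies (r or not s)):
1. not Box Dia (not s implies (r or not s)), 0
2. not Dia (not s implies (r or not s)), 1
Accessibility: 0R1
Complete open branch: countermodel on a K-frame, so not valid in K.

T, S4, S5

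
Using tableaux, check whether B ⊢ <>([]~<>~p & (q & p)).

Tableau for the negation ~<>([]~<>~p & (q & p)):
1. ~<>([]~<>~p & (q & p)), 0
2. ~([]~<>~p & (q & p)), 0   [~<>-rule on 1 via 0R0]
3. ~(q & p), 0   [~&-rule on 2 (branches; this branch)]
4. ~p, 0   [~&-rule on 3 (branches; this branch)]
Accessibility: 0R0
The negation has an open branch (countermodel exists).

No, not valid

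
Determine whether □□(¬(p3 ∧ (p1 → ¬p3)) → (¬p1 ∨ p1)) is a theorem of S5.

Tableau for the negation ¬□□(¬(p3 ∧ (p1 → ¬p3)) → (¬p1 ∨ p1)):
1. ¬□□(¬(p3 ∧ (p1 → ¬p3)) → (¬p1 ∨ p1)), u
2. ¬□(¬(p3 ∧ (p1 → ¬p3)) → (¬p1 ∨ p1)), v
3. ¬(¬(p3 ∧ (p1 → ¬p3)) → (¬p1 ∨ p1)), w
4. ¬(p3 ∧ (p1 → ¬p3)), w
5. ¬(¬p1 ∨ p1), w
6. p1, w
7. ¬p1, w
Accessibility: uRu, uRv, uRw, vRu, vRv, vRw, wRu, wRv, wRw
Branch closes: p1 and ¬p1 both at w.
All branches of the negation close; one closing branch shown above.

Valid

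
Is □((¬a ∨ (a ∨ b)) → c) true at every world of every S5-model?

Tableau for the negation ¬□((¬a ∨ (a ∨ b)) → c):
1. ¬□((¬a ∨ (a ∨ b)) → c), w0
2. ¬((¬a ∨ (a ∨ b)) → c), w1
3. ¬a ∨ (a ∨ b), w1
4. ¬c, w1
5. a ∨ b, w1
6. b, w1
Accessibility: w0Rw0, w0Rw1, w1Rw0, w1Rw1
The negation has an open branch (countermodel exists).

Not valid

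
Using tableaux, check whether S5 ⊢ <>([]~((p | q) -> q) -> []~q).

Yes, valid

Tableau for the negation ~<>([]~((p | q) -> q) -> []~q):
1. ~<>([]~((p | q) -> q) -> []~q), w0
2. ~([]~((p | q) -> q) -> []~q), w0   [~<>-rule on 1 via w0Rw0]
3. []~((p | q) -> q), w0   [~->-rule on 2]
4. ~[]~q, w0   [~->-rule on 2]
5. ~((p | q) -> q), w0   [[]-rule on 3 via w0Rw0]
6. p | q, w0   [~->-rule on 5]
7. ~q, w0   [~->-rule on 5]
8. p, w0   [|-rule on 6 (branches; this branch)]
9. q, w1   [~[]-rule on 4: fresh world w1, w0Rw1]
10. ~([]~((p | q) -> q) -> []~q), w1   [~<>-rule on 1 via w0Rw1]
11. []~((p | q) -> q), w1   [~->-rule on 10]
12. ~[]~q, w1   [~->-rule on 10]
13. ~((p | q) -> q), w1   [[]-rule on 3 via w0Rw1]
14. p | q, w1   [~->-rule on 13]
15. ~q, w1   [~->-rule on 13]
Accessibility: w0Rw0, w0Rw1, w1Rw0, w1Rw1
Branch closes: q and ~q both at w1.
All branches of the negation close; one closing branch shown above.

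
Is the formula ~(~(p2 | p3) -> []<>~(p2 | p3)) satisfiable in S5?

1. ~(~(p2 | p3) -> []<>~(p2 | p3)), u
2. ~(p2 | p3), u
3. ~[]<>~(p2 | p3), u
4. ~p2, u
5. ~p3, u
6. ~<>~(p2 | p3), v
7. p2 | p3, u
8. p2 | p3, v
9. p3, u
Accessibility: uRu, uRv, vRu, vRv
Branch closes: p3 and ~p3 both at u.
All branches of the tableau close; one closing branch shown above.

Unsatisfiable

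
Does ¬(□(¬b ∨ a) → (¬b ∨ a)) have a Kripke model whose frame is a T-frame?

1. ¬(□(¬b ∨ a) → (¬b ∨ a)), w0
2. □(¬b ∨ a), w0   [¬→-rule on 1]
3. ¬(¬b ∨ a), w0   [¬→-rule on 1]
4. b, w0   [¬∨-rule on 3]
5. ¬a, w0   [¬∨-rule on 3]
6. ¬b ∨ a, w0   [□-rule on 2 via w0Rw0]
7. a, w0   [∨-rule on 6 (branches; this branch)]
Accessibility: w0Rw0
Branch closes: a and ¬a both at w0.
Every branch closes; the branch above is one of them.

Unsatisfiable (every branch closes)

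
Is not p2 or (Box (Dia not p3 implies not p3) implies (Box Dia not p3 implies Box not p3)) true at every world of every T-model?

Valid in T

Tableau for the negation not (not p2 or (Box (Dia not p3 implies not p3) implies (Box Dia not p3 implies Box not p3))):
1. not (not p2 or (Box (Dia not p3 implies not p3) implies (Box Dia not p3 implies Box not p3))), w0
2. p2, w0
3. not (Box (Dia not p3 implies not p3) implies (Box Dia not p3 implies Box not p3)), w0
4. Box (Dia not p3 implies not p3), w0
5. not (Box Dia not p3 implies Box not p3), w0
6. Box Dia not p3, w0
7. not Box not p3, w0
8. Dia not p3 implies not p3, w0
9. Dia not p3, w0
10. not p3, w0
11. p3, w1
12. Dia not p3 implies not p3, w1
13. Dia not p3, w1
14. not Dia not p3, w1
15. not p3, w2
16. Dia not p3 implies not p3, w2
17. Dia not p3, w2
18. not p3, w3
19. p3, w3
Accessibility: w0Rw0, w0Rw1, w0Rw2, w1Rw1, w1Rw3, w2Rw2, w3Rw3
Branch closes: p3 and not p3 both at w3.
Every branch of the negation's tableau closes; the branch above is one of them.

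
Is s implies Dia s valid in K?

Tableau for the negation not (s implies Dia s):
1. not (s implies Dia s), w0
2. s, w0
3. not Dia s, w0
The negation has an open branch (countermodel exists).

Not valid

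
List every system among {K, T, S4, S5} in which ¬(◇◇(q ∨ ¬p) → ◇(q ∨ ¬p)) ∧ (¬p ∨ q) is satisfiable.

K

T-tableau for the formula:
1. ¬(◇◇(q ∨ ¬p) → ◇(q ∨ ¬p)) ∧ (¬p ∨ q), 0
2. ¬(◇◇(q ∨ ¬p) → ◇(q ∨ ¬p)), 0
3. ¬p ∨ q, 0
4. ◇◇(q ∨ ¬p), 0
5. ¬◇(q ∨ ¬p), 0
6. ¬(q ∨ ¬p), 0
7. ¬q, 0
8. p, 0
9. q, 0
Accessibility: 0R0
Branch closes: q and ¬q both at 0.
Every branch closes (one shown): unsatisfiable in T, hence also in S4, S5 (every S4/S5-frame is a T-frame).
K-tableau for the formula:
1. ¬(◇◇(q ∨ ¬p) → ◇(q ∨ ¬p)) ∧ (¬p ∨ q), 0
2. ¬(◇◇(q ∨ ¬p) → ◇(q ∨ ¬p)), 0
3. ¬p ∨ q, 0
4. ◇◇(q ∨ ¬p), 0
5. ¬◇(q ∨ ¬p), 0
6. q, 0
7. ◇(q ∨ ¬p), 1
8. ¬(q ∨ ¬p), 1
9. ¬q, 1
10. p, 1
11. q ∨ ¬p, 2
12. ¬p, 2
Accessibility: 0R1, 1R2
Complete open branch: satisfiable in K.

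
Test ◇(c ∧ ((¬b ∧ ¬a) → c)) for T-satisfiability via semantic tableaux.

Yes, satisfiable

1. ◇(c ∧ ((¬b ∧ ¬a) → c)), u
2. c ∧ ((¬b ∧ ¬a) → c), v
3. c, v
4. (¬b ∧ ¬a) → c, v
Accessibility: uRu, uRv, vRv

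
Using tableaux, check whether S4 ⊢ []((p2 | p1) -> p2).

Not valid

Tableau for the negation ~[]((p2 | p1) -> p2):
1. ~[]((p2 | p1) -> p2), w0
2. ~((p2 | p1) -> p2), w1
3. p2 | p1, w1
4. ~p2, w1
5. p1, w1
Accessibility: w0Rw0, w0Rw1, w1Rw1
The negation has an open branch (countermodel exists).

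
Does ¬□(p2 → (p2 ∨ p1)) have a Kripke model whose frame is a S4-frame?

1. ¬□(p2 → (p2 ∨ p1)), u
2. ¬(p2 → (p2 ∨ p1)), v
3. p2, v
4. ¬(p2 ∨ p1), v
5. ¬p2, v
6. ¬p1, v
Accessibility: uRu, uRv, vRv
Branch closes: p2 and ¬p2 both at v.
All branches of the tableau close; one closing branch shown above.

Unsatisfiable (every branch closes)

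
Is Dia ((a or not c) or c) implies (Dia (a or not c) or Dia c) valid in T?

Valid in T

Tableau for the negation not (Dia ((a or not c) or c) implies (Dia (a or not c) or Dia c)):
1. not (Dia ((a or not c) or c) implies (Dia (a or not c) or Dia c)), u
2. Dia ((a or not c) or c), u
3. not (Dia (a or not c) or Dia c), u
4. not Dia (a or not c), u
5. not Dia c, u
6. not (a or not c), u
7. not a, u
8. c, u
9. not c, u
Accessibility: uRu
Branch closes: c and not c both at u.
All branches of the negation close; one closing branch shown above.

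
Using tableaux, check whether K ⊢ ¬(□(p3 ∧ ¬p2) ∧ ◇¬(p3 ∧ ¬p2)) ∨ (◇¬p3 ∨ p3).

Valid in K

Tableau for the negation ¬(¬(□(p3 ∧ ¬p2) ∧ ◇¬(p3 ∧ ¬p2)) ∨ (◇¬p3 ∨ p3)):
1. ¬(¬(□(p3 ∧ ¬p2) ∧ ◇¬(p3 ∧ ¬p2)) ∨ (◇¬p3 ∨ p3)), w0
2. □(p3 ∧ ¬p2) ∧ ◇¬(p3 ∧ ¬p2), w0
3. ¬(◇¬p3 ∨ p3), w0
4. □(p3 ∧ ¬p2), w0
5. ◇¬(p3 ∧ ¬p2), w0
6. ¬◇¬p3, w0
7. ¬p3, w0
8. ¬(p3 ∧ ¬p2), w1
9. p3 ∧ ¬p2, w1
10. p3, w1
11. ¬p2, w1
12. p2, w1
Accessibility: w0Rw1
Branch closes: p2 and ¬p2 both at w1.
Every branch of the negation's tableau closes; the branch above is one of them.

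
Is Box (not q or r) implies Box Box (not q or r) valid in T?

Tableau for the negation not (Box (not q or r) implies Box Box (not q or r)):
1. not (Box (not q or r) implies Box Box (not q or r)), u
2. Box (not q or r), u
3. not Box Box (not q or r), u
4. not q or r, u
5. r, u
6. not Box (not q or r), v
7. not q or r, v
8. r, v
9. not (not q or r), w
10. q, w
11. not r, w
Accessibility: uRu, uRv, vRv, vRw, wRw
The negation has an open branch (countermodel exists).

No, not valid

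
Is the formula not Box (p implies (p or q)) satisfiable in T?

1. not Box (p implies (p or q)), w0
2. not (p implies (p or q)), w1   [neg-Box-rule on 1: fresh world w1, w0Rw1]
3. p, w1   [neg-implies-rule on 2]
4. not (p or q), w1   [neg-implies-rule on 2]
5. not p, w1   [neg-or-rule on 4]
6. not q, w1   [neg-or-rule on 4]
Accessibility: w0Rw0, w0Rw1, w1Rw1
Branch closes: p and not p both at w1.
(One branch shown.) All branches close.

Unsatisfiable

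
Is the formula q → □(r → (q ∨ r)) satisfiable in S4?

1. q → □(r → (q ∨ r)), w0
2. □(r → (q ∨ r)), w0   [→-rule on 1 (branches; this branch)]
3. r → (q ∨ r), w0   [□-rule on 2 via w0Rw0]
4. q ∨ r, w0   [→-rule on 3 (branches; this branch)]
5. r, w0   [∨-rule on 4 (branches; this branch)]
Accessibility: w0Rw0

Satisfiable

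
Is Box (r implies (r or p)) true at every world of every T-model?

Yes, valid

Tableau for the negation not Box (r implies (r or p)):
1. not Box (r implies (r or p)), w0
2. not (r implies (r or p)), w1   [neg-Box-rule on 1: fresh world w1, w0Rw1]
3. r, w1   [neg-implies-rule on 2]
4. not (r or p), w1   [neg-implies-rule on 2]
5. not r, w1   [neg-or-rule on 4]
6. not p, w1   [neg-or-rule on 4]
Accessibility: w0Rw0, w0Rw1, w1Rw1
Branch closes: r and not r both at w1.
All branches of the negation close; one closing branch shown above.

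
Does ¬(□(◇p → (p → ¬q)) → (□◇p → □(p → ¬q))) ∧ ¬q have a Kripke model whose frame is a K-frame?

Unsatisfiable (every branch closes)

1. ¬(□(◇p → (p → ¬q)) → (□◇p → □(p → ¬q))) ∧ ¬q, w0
2. ¬(□(◇p → (p → ¬q)) → (□◇p → □(p → ¬q))), w0
3. ¬q, w0
4. □(◇p → (p → ¬q)), w0
5. ¬(□◇p → □(p → ¬q)), w0
6. □◇p, w0
7. ¬□(p → ¬q), w0
8. ¬(p → ¬q), w1
9. p, w1
10. q, w1
11. ◇p → (p → ¬q), w1
12. ◇p, w1
13. ¬◇p, w1
14. p, w2
15. ¬p, w2
Accessibility: w0Rw1, w1Rw2
Branch closes: p and ¬p both at w2.
All branches of the tableau close; one closing branch shown above.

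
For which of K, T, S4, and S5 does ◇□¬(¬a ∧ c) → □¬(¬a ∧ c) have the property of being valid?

S5-tableau for the negation ¬(◇□¬(¬a ∧ c) → □¬(¬a ∧ c)):
1. ¬(◇□¬(¬a ∧ c) → □¬(¬a ∧ c)), w0
2. ◇□¬(¬a ∧ c), w0   [¬→-rule on 1]
3. ¬□¬(¬a ∧ c), w0   [¬→-rule on 1]
4. □¬(¬a ∧ c), w1   [◇-rule on 2: fresh world w1, w0Rw1]
5. ¬(¬a ∧ c), w0   [□-rule on 4 via w1Rw0]
6. ¬(¬a ∧ c), w1   [□-rule on 4 via w1Rw1]
7. ¬c, w0   [¬∧-rule on 5 (branches; this branch)]
8. ¬c, w1   [¬∧-rule on 6 (branches; this branch)]
9. ¬a ∧ c, w2   [¬□-rule on 3: fresh world w2, w0Rw2]
10. ¬a, w2   [∧-rule on 9]
11. c, w2   [∧-rule on 9]
12. ¬(¬a ∧ c), w2   [□-rule on 4 via w1Rw2]
13. ¬c, w2   [¬∧-rule on 12 (branches; this branch)]
Accessibility: w0Rw0, w0Rw1, w0Rw2, w1Rw0, w1Rw1, w1Rw2, w2Rw0, w2Rw1, w2Rw2
Branch closes: c and ¬c both at w2.
Every branch closes (one shown): valid in S5.
S4-tableau for the negation ¬(◇□¬(¬a ∧ c) → □¬(¬a ∧ c)):
1. ¬(◇□¬(¬a ∧ c) → □¬(¬a ∧ c)), w0
2. ◇□¬(¬a ∧ c), w0   [¬→-rule on 1]
3. ¬□¬(¬a ∧ c), w0   [¬→-rule on 1]
4. □¬(¬a ∧ c), w1   [◇-rule on 2: fresh world w1, w0Rw1]
5. ¬(¬a ∧ c), w1   [□-rule on 4 via w1Rw1]
6. ¬c, w1   [¬∧-rule on 5 (branches; this branch)]
7. ¬a ∧ c, w2   [¬□-rule on 3: fresh world w2, w0Rw2]
8. ¬a, w2   [∧-rule on 7]
9. c, w2   [∧-rule on 7]
Accessibility: w0Rw0, w0Rw1, w0Rw2, w1Rw1, w2Rw2
Complete open branch: countermodel on an S4-frame, so not valid in S4, nor in K, T (the same frame is also a K-frame and a T-frame).

S5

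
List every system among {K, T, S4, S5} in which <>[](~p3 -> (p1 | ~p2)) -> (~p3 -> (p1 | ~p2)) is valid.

S5

S4-tableau for the negation ~(<>[](~p3 -> (p1 | ~p2)) -> (~p3 -> (p1 | ~p2))):
1. ~(<>[](~p3 -> (p1 | ~p2)) -> (~p3 -> (p1 | ~p2))), u
2. <>[](~p3 -> (p1 | ~p2)), u
3. ~(~p3 -> (p1 | ~p2)), u
4. ~p3, u
5. ~(p1 | ~p2), u
6. ~p1, u
7. p2, u
8. [](~p3 -> (p1 | ~p2)), v
9. ~p3 -> (p1 | ~p2), v
10. p1 | ~p2, v
11. ~p2, v
Accessibility: uRu, uRv, vRv
Complete open branch: countermodel on an S4-frame, so not valid in S4, nor in K, T (the same frame is also a K-frame and a T-frame).
S5-tableau for the negation ~(<>[](~p3 -> (p1 | ~p2)) -> (~p3 -> (p1 | ~p2))):
1. ~(<>[](~p3 -> (p1 | ~p2)) -> (~p3 -> (p1 | ~p2))), u
2. <>[](~p3 -> (p1 | ~p2)), u
3. ~(~p3 -> (p1 | ~p2)), u
4. ~p3, u
5. ~(p1 | ~p2), u
6. ~p1, u
7. p2, u
8. [](~p3 -> (p1 | ~p2)), v
9. ~p3 -> (p1 | ~p2), u
10. ~p3 -> (p1 | ~p2), v
11. p1 | ~p2, u
12. p1 | ~p2, v
13. ~p2, u
Accessibility: uRu, uRv, vRu, vRv
Branch closes: p2 and ~p2 both at u.
Every branch closes (one shown): valid in S5.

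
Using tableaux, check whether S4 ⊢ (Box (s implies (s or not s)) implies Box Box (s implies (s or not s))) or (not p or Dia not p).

Yes, valid

Tableau for the negation not ((Box (s implies (s or not s)) implies Box Box (s implies (s or not s))) or (not p or Dia not p)):
1. not ((Box (s implies (s or not s)) implies Box Box (s implies (s or not s))) or (not p or Dia not p)), 0
2. not (Box (s implies (s or not s)) implies Box Box (s implies (s or not s))), 0   [neg-or-rule on 1]
3. not (not p or Dia not p), 0   [neg-or-rule on 1]
4. Box (s implies (s or not s)), 0   [neg-implies-rule on 2]
5. not Box Box (s implies (s or not s)), 0   [neg-implies-rule on 2]
6. p, 0   [neg-or-rule on 3]
7. not Dia not p, 0   [neg-or-rule on 3]
8. s implies (s or not s), 0   [Box-rule on 4 via 0R0]
9. s or not s, 0   [implies-rule on 8 (branches; this branch)]
10. not s, 0   [or-rule on 9 (branches; this branch)]
11. not Box (s implies (s or not s)), 1   [neg-Box-rule on 5: fresh world 1, 0R1]
12. s implies (s or not s), 1   [Box-rule on 4 via 0R1]
13. p, 1   [neg-Dia-rule on 7 via 0R1]
14. s or not s, 1   [implies-rule on 12 (branches; this branch)]
15. not s, 1   [or-rule on 14 (branches; this branch)]
16. not (s implies (s or not s)), 2   [neg-Box-rule on 11: fresh world 2, 1R2]
17. s, 2   [neg-implies-rule on 16]
18. not (s or not s), 2   [neg-implies-rule on 16]
19. not s, 2   [neg-or-rule on 18]
Accessibility: 0R0, 0R1, 0R2, 1R1, 1R2, 2R2
Branch closes: s and not s both at 2.
All branches of the negation close; one closing branch shown above.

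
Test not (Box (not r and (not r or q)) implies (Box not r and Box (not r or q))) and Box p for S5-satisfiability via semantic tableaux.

1. not (Box (not r and (not r or q)) implies (Box not r and Box (not r or q))) and Box p, 0
2. not (Box (not r and (not r or q)) implies (Box not r and Box (not r or q))), 0
3. Box p, 0
4. Box (not r and (not r or q)), 0
5. not (Box not r and Box (not r or q)), 0
6. p, 0
7. not r and (not r or q), 0
8. not r, 0
9. not r or q, 0
10. not Box (not r or q), 0
11. q, 0
12. not (not r or q), 1
13. r, 1
14. not q, 1
15. p, 1
16. not r and (not r or q), 1
17. not r, 1
18. not r or q, 1
Accessibility: 0R0, 0R1, 1R0, 1R1
Branch closes: r and not r both at 1.
Every branch closes; the branch above is one of them.

Unsatisfiable (every branch closes)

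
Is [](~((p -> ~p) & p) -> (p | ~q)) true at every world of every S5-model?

Tableau for the negation ~[](~((p -> ~p) & p) -> (p | ~q)):
1. ~[](~((p -> ~p) & p) -> (p | ~q)), w0
2. ~(~((p -> ~p) & p) -> (p | ~q)), w1   [~[]-rule on 1: fresh world w1, w0Rw1]
3. ~((p -> ~p) & p), w1   [~->-rule on 2]
4. ~(p | ~q), w1   [~->-rule on 2]
5. ~p, w1   [~|-rule on 4]
6. q, w1   [~|-rule on 4]
Accessibility: w0Rw0, w0Rw1, w1Rw0, w1Rw1
The negation has an open branch (countermodel exists).

Invalid (countermodel exists)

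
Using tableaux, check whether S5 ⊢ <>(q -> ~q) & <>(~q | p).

No, not valid

Tableau for the negation ~(<>(q -> ~q) & <>(~q | p)):
1. ~(<>(q -> ~q) & <>(~q | p)), u
2. ~<>(~q | p), u
3. ~(~q | p), u
4. q, u
5. ~p, u
Accessibility: uRu
The negation has an open branch (countermodel exists).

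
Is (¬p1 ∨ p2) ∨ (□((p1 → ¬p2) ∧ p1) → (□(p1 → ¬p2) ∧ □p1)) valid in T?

Tableau for the negation ¬((¬p1 ∨ p2) ∨ (□((p1 → ¬p2) ∧ p1) → (□(p1 → ¬p2) ∧ □p1))):
1. ¬((¬p1 ∨ p2) ∨ (□((p1 → ¬p2) ∧ p1) → (□(p1 → ¬p2) ∧ □p1))), u
2. ¬(¬p1 ∨ p2), u
3. ¬(□((p1 → ¬p2) ∧ p1) → (□(p1 → ¬p2) ∧ □p1)), u
4. p1, u
5. ¬p2, u
6. □((p1 → ¬p2) ∧ p1), u
7. ¬(□(p1 → ¬p2) ∧ □p1), u
8. (p1 → ¬p2) ∧ p1, u
9. p1 → ¬p2, u
10. ¬□(p1 → ¬p2), u
11. ¬(p1 → ¬p2), v
12. p1, v
13. p2, v
14. (p1 → ¬p2) ∧ p1, v
15. p1 → ¬p2, v
16. ¬p2, v
Accessibility: uRu, uRv, vRv
Branch closes: p2 and ¬p2 both at v.
All branches of the negation close; one closing branch shown above.

Yes, valid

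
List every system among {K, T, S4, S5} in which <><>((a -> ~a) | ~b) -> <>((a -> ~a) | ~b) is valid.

T-tableau for the negation ~(<><>((a -> ~a) | ~b) -> <>((a -> ~a) | ~b)):
1. ~(<><>((a -> ~a) | ~b) -> <>((a -> ~a) | ~b)), u
2. <><>((a -> ~a) | ~b), u   [~->-rule on 1]
3. ~<>((a -> ~a) | ~b), u   [~->-rule on 1]
4. ~((a -> ~a) | ~b), u   [~<>-rule on 3 via uRu]
5. ~(a -> ~a), u   [~|-rule on 4]
6. b, u   [~|-rule on 4]
7. a, u   [~->-rule on 5]
8. <>((a -> ~a) | ~b), v   [<>-rule on 2: fresh world v, uRv]
9. ~((a -> ~a) | ~b), v   [~<>-rule on 3 via uRv]
10. ~(a -> ~a), v   [~|-rule on 9]
11. b, v   [~|-rule on 9]
12. a, v   [~->-rule on 10]
13. (a -> ~a) | ~b, w   [<>-rule on 8: fresh world w, vRw]
14. ~b, w   [|-rule on 13 (branches; this branch)]
Accessibility: uRu, uRv, vRv, vRw, wRw
Complete open branch: countermodel on a T-frame, so not valid in T, nor in K (the same frame is also a K-frame).
S4-tableau for the negation ~(<><>((a -> ~a) | ~b) -> <>((a -> ~a) | ~b)):
1. ~(<><>((a -> ~a) | ~b) -> <>((a -> ~a) | ~b)), u
2. <><>((a -> ~a) | ~b), u   [~->-rule on 1]
3. ~<>((a -> ~a) | ~b), u   [~->-rule on 1]
4. ~((a -> ~a) | ~b), u   [~<>-rule on 3 via uRu]
5. ~(a -> ~a), u   [~|-rule on 4]
6. b, u   [~|-rule on 4]
7. a, u   [~->-rule on 5]
8. <>((a -> ~a) | ~b), v   [<>-rule on 2: fresh world v, uRv]
9. ~((a -> ~a) | ~b), v   [~<>-rule on 3 via uRv]
10. ~(a -> ~a), v   [~|-rule on 9]
11. b, v   [~|-rule on 9]
12. a, v   [~->-rule on 10]
13. (a -> ~a) | ~b, w   [<>-rule on 8: fresh world w, vRw]
14. ~((a -> ~a) | ~b), w   [~<>-rule on 3 via uRw]
15. ~(a -> ~a), w   [~|-rule on 14]
16. b, w   [~|-rule on 14]
17. a, w   [~->-rule on 15]
18. a -> ~a, w   [|-rule on 13 (branches; this branch)]
19. ~a, w   [->-rule on 18 (branches; this branch)]
Accessibility: uRu, uRv, uRw, vRv, vRw, wRw
Branch closes: a and ~a both at w.
Every branch closes (one shown): valid in S4, hence also in S5 (every theorem of S4 is a theorem of S5).

S4, S5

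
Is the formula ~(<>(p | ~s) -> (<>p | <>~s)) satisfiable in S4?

No, unsatisfiable

1. ~(<>(p | ~s) -> (<>p | <>~s)), w0
2. <>(p | ~s), w0
3. ~(<>p | <>~s), w0
4. ~<>p, w0
5. ~<>~s, w0
6. ~p, w0
7. s, w0
8. p | ~s, w1
9. ~p, w1
10. s, w1
11. ~s, w1
Accessibility: w0Rw0, w0Rw1, w1Rw1
Branch closes: s and ~s both at w1.
(One branch shown.) All branches close.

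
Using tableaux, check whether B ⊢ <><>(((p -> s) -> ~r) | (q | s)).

No, not valid

Tableau for the negation ~<><>(((p -> s) -> ~r) | (q | s)):
1. ~<><>(((p -> s) -> ~r) | (q | s)), u
2. ~<>(((p -> s) -> ~r) | (q | s)), u
3. ~(((p -> s) -> ~r) | (q | s)), u
4. ~((p -> s) -> ~r), u
5. ~(q | s), u
6. p -> s, u
7. r, u
8. ~q, u
9. ~s, u
10. ~p, u
Accessibility: uRu
The negation has an open branch (countermodel exists).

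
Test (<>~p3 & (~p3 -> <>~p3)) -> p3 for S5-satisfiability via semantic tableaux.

1. (<>~p3 & (~p3 -> <>~p3)) -> p3, 0
2. p3, 0
Accessibility: 0R0

Satisfiable (open branch found)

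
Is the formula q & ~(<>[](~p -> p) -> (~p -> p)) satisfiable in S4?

1. q & ~(<>[](~p -> p) -> (~p -> p)), u
2. q, u   [&-rule on 1]
3. ~(<>[](~p -> p) -> (~p -> p)), u   [&-rule on 1]
4. <>[](~p -> p), u   [~->-rule on 3]
5. ~(~p -> p), u   [~->-rule on 3]
6. ~p, u   [~->-rule on 5]
7. [](~p -> p), v   [<>-rule on 4: fresh world v, uRv]
8. ~p -> p, v   [[]-rule on 7 via vRv]
9. p, v   [->-rule on 8 (branches; this branch)]
Accessibility: uRu, uRv, vRv

Yes, satisfiable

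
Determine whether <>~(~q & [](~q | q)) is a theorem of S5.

Not valid

Tableau for the negation ~<>~(~q & [](~q | q)):
1. ~<>~(~q & [](~q | q)), w0
2. ~q & [](~q | q), w0
3. ~q, w0
4. [](~q | q), w0
5. ~q | q, w0
Accessibility: w0Rw0
The negation has an open branch (countermodel exists).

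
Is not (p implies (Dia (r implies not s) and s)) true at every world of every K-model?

No, not valid

Tableau for the negation p implies (Dia (r implies not s) and s):
1. p implies (Dia (r implies not s) and s), w0
2. Dia (r implies not s) and s, w0
3. Dia (r implies not s), w0
4. s, w0
5. r implies not s, w1
6. not s, w1
Accessibility: w0Rw1
The negation has an open branch (countermodel exists).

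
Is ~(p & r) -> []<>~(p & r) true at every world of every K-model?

Not valid

Tableau for the negation ~(~(p & r) -> []<>~(p & r)):
1. ~(~(p & r) -> []<>~(p & r)), w0
2. ~(p & r), w0
3. ~[]<>~(p & r), w0
4. ~r, w0
5. ~<>~(p & r), w1
Accessibility: w0Rw1
The negation has an open branch (countermodel exists).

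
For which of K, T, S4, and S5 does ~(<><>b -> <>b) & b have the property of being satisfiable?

K

T-tableau for the formula:
1. ~(<><>b -> <>b) & b, u
2. ~(<><>b -> <>b), u   [&-rule on 1]
3. b, u   [&-rule on 1]
4. <><>b, u   [~->-rule on 2]
5. ~<>b, u   [~->-rule on 2]
6. ~b, u   [~<>-rule on 5 via uRu]
Accessibility: uRu
Branch closes: b and ~b both at u.
Every branch closes (one shown): unsatisfiable in T, hence also in S4, S5 (every S4/S5-frame is a T-frame).
K-tableau for the formula:
1. ~(<><>b -> <>b) & b, u
2. ~(<><>b -> <>b), u   [&-rule on 1]
3. b, u   [&-rule on 1]
4. <><>b, u   [~->-rule on 2]
5. ~<>b, u   [~->-rule on 2]
6. <>b, v   [<>-rule on 4: fresh world v, uRv]
7. ~b, v   [~<>-rule on 5 via uRv]
8. b, w   [<>-rule on 6: fresh world w, vRw]
Accessibility: uRv, vRw
Complete open branch: satisfiable in K.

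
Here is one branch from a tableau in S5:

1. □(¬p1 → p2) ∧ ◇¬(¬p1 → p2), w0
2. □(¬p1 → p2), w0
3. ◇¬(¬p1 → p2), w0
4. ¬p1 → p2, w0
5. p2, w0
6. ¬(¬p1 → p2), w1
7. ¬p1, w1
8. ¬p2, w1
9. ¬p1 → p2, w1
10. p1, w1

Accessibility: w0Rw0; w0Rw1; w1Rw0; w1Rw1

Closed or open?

Yes, closed

Both p1 and ¬p1 appear at w1.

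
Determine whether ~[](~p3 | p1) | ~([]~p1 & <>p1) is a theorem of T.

Valid

Tableau for the negation ~(~[](~p3 | p1) | ~([]~p1 & <>p1)):
1. ~(~[](~p3 | p1) | ~([]~p1 & <>p1)), w0
2. [](~p3 | p1), w0
3. []~p1 & <>p1, w0
4. []~p1, w0
5. <>p1, w0
6. ~p3 | p1, w0
7. ~p1, w0
8. ~p3, w0
9. p1, w1
10. ~p3 | p1, w1
11. ~p1, w1
Accessibility: w0Rw0, w0Rw1, w1Rw1
Branch closes: p1 and ~p1 both at w1.
Every branch of the negation's tableau closes; the branch above is one of them.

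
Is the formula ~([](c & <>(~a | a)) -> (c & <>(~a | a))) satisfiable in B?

1. ~([](c & <>(~a | a)) -> (c & <>(~a | a))), w0
2. [](c & <>(~a | a)), w0
3. ~(c & <>(~a | a)), w0
4. c & <>(~a | a), w0
5. c, w0
6. <>(~a | a), w0
7. ~<>(~a | a), w0
8. ~(~a | a), w0
9. a, w0
10. ~a, w0
Accessibility: w0Rw0
Branch closes: a and ~a both at w0.
All branches of the tableau close; one closing branch shown above.

Unsatisfiable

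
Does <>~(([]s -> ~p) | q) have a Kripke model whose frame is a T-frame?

1. <>~(([]s -> ~p) | q), u
2. ~(([]s -> ~p) | q), v
3. ~([]s -> ~p), v
4. ~q, v
5. []s, v
6. p, v
7. s, v
Accessibility: uRu, uRv, vRv

Yes, satisfiable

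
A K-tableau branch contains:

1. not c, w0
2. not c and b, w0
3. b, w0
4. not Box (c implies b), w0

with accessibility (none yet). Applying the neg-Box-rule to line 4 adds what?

a fresh world w1 with w0Rw1, and not (c implies b) at w1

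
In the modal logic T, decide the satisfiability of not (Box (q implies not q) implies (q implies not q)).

Unsatisfiable (every branch closes)

1. not (Box (q implies not q) implies (q implies not q)), w0
2. Box (q implies not q), w0
3. not (q implies not q), w0
4. q, w0
5. q implies not q, w0
6. not q, w0
Accessibility: w0Rw0
Branch closes: q and not q both at w0.
(One branch shown.) All branches close.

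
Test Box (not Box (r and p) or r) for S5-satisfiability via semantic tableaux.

1. Box (not Box (r and p) or r), w0
2. not Box (r and p) or r, w0
3. r, w0
Accessibility: w0Rw0

Satisfiable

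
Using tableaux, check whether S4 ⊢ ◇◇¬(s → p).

Tableau for the negation ¬◇◇¬(s → p):
1. ¬◇◇¬(s → p), 0
2. ¬◇¬(s → p), 0
3. s → p, 0
4. p, 0
Accessibility: 0R0
The negation has an open branch (countermodel exists).

No, not valid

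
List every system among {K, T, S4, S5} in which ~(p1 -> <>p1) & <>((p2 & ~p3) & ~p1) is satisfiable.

K

T-tableau for the formula:
1. ~(p1 -> <>p1) & <>((p2 & ~p3) & ~p1), w0
2. ~(p1 -> <>p1), w0
3. <>((p2 & ~p3) & ~p1), w0
4. p1, w0
5. ~<>p1, w0
6. ~p1, w0
Accessibility: w0Rw0
Branch closes: p1 and ~p1 both at w0.
Every branch closes (one shown): unsatisfiable in T, hence also in S4, S5 (every S4/S5-frame is a T-frame).
K-tableau for the formula:
1. ~(p1 -> <>p1) & <>((p2 & ~p3) & ~p1), w0
2. ~(p1 -> <>p1), w0
3. <>((p2 & ~p3) & ~p1), w0
4. p1, w0
5. ~<>p1, w0
6. (p2 & ~p3) & ~p1, w1
7. p2 & ~p3, w1
8. ~p1, w1
9. p2, w1
10. ~p3, w1
Accessibility: w0Rw1
Complete open branch: satisfiable in K.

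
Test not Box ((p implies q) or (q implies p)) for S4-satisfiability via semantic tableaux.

Unsatisfiable

1. not Box ((p implies q) or (q implies p)), 0
2. not ((p implies q) or (q implies p)), 1
3. not (p implies q), 1
4. not (q implies p), 1
5. p, 1
6. not q, 1
7. q, 1
8. not p, 1
Accessibility: 0R0, 0R1, 1R1
Branch closes: q and not q both at 1.
(One branch shown.) All branches close.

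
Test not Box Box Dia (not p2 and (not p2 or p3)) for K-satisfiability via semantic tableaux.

Satisfiable (open branch found)

1. not Box Box Dia (not p2 and (not p2 or p3)), w0
2. not Box Dia (not p2 and (not p2 or p3)), w1   [neg-Box-rule on 1: fresh world w1, w0Rw1]
3. not Dia (not p2 and (not p2 or p3)), w2   [neg-Box-rule on 2: fresh world w2, w1Rw2]
Accessibility: w0Rw1, w1Rw2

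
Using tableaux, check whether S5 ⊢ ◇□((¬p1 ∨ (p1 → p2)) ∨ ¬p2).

Tableau for the negation ¬◇□((¬p1 ∨ (p1 → p2)) ∨ ¬p2):
1. ¬◇□((¬p1 ∨ (p1 → p2)) ∨ ¬p2), u
2. ¬□((¬p1 ∨ (p1 → p2)) ∨ ¬p2), u
3. ¬((¬p1 ∨ (p1 → p2)) ∨ ¬p2), v
4. ¬(¬p1 ∨ (p1 → p2)), v
5. p2, v
6. p1, v
7. ¬(p1 → p2), v
8. ¬p2, v
Accessibility: uRu, uRv, vRu, vRv
Branch closes: p2 and ¬p2 both at v.
Every branch of the negation's tableau closes; the branch above is one of them.

Valid in S5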